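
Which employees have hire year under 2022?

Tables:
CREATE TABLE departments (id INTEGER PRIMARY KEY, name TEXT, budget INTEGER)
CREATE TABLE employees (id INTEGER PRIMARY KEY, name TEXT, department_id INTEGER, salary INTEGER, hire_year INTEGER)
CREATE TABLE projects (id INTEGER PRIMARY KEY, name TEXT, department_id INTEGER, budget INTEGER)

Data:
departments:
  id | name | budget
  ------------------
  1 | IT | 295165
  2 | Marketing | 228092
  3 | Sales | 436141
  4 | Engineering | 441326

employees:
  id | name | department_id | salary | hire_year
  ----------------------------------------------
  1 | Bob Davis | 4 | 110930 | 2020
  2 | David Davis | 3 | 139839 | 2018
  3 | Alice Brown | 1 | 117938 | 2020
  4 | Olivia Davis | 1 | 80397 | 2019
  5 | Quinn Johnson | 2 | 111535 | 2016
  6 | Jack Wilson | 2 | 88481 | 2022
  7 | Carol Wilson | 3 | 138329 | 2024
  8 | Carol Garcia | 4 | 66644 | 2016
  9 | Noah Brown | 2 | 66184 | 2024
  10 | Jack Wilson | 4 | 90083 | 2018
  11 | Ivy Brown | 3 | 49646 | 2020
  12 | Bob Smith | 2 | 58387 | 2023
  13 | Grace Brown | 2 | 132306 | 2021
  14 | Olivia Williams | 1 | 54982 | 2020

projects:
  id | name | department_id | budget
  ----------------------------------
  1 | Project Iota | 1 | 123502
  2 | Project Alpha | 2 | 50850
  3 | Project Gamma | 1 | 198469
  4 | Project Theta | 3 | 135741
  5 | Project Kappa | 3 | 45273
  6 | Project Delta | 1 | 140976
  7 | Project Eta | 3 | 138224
SELECT name, hire_year FROM employees WHERE hire_year < 2022

Execution result:
name | hire_year
Bob Davis | 2020
David Davis | 2018
Alice Brown | 2020
Olivia Davis | 2019
Quinn Johnson | 2016
Carol Garcia | 2016
Jack Wilson | 2018
Ivy Brown | 2020
Grace Brown | 2021
Olivia Williams | 2020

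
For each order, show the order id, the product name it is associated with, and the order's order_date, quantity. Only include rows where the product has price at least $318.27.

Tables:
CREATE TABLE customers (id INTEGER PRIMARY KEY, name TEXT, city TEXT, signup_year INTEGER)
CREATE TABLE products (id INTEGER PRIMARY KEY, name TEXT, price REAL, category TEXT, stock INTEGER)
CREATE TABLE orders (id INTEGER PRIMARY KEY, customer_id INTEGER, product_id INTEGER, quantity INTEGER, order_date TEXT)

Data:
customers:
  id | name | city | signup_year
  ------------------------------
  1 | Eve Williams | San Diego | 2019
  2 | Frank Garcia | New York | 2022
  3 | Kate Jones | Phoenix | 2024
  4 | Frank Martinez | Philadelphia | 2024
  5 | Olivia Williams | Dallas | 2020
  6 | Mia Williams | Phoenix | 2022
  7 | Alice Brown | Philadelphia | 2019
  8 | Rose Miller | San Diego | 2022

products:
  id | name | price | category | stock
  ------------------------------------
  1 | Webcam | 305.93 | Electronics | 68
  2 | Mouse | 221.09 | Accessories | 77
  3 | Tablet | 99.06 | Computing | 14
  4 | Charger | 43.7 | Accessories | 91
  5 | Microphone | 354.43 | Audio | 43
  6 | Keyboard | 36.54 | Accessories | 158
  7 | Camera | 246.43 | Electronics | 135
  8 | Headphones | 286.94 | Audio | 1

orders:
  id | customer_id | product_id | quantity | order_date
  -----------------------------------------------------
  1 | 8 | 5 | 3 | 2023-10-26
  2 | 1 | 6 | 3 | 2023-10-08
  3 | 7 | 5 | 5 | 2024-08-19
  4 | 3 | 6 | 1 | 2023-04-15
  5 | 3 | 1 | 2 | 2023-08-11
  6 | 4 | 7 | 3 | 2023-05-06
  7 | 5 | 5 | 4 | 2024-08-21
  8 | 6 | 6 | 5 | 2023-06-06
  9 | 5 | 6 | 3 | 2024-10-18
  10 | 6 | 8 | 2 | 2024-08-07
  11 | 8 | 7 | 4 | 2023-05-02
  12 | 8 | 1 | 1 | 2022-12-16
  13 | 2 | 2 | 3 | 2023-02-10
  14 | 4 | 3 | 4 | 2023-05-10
SELECT c.id, p.name AS product, c.order_date, c.quantity FROM orders c JOIN products p ON c.product_id = p.id WHERE p.price >= 318.27

Execution result:
id | product | order_date | quantity
1 | Microphone | 2023-10-26 | 3
3 | Microphone | 2024-08-19 | 5
7 | Microphone | 2024-08-21 | 4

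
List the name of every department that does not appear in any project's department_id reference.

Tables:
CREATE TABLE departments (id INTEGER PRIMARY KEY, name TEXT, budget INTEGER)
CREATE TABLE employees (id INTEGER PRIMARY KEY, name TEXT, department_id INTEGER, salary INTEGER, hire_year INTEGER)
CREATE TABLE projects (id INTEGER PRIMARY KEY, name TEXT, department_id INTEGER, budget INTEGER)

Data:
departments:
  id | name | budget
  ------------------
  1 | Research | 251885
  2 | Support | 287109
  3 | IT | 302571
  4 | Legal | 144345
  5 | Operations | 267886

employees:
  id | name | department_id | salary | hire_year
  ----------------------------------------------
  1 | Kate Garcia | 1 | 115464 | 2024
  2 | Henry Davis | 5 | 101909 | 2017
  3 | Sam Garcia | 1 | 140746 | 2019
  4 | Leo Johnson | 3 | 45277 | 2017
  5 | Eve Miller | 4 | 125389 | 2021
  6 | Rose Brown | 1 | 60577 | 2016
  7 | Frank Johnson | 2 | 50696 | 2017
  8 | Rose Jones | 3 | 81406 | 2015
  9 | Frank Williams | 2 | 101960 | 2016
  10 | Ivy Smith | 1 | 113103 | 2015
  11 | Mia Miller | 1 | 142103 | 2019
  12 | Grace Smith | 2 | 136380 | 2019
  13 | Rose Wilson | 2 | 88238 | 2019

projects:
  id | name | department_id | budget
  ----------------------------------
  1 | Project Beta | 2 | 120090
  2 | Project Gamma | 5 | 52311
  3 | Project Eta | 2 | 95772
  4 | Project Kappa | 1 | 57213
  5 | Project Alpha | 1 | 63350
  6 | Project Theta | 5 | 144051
SELECT p.name FROM departments p LEFT JOIN projects c ON c.department_id = p.id WHERE c.id IS NULL

Execution result:
name
IT
Legal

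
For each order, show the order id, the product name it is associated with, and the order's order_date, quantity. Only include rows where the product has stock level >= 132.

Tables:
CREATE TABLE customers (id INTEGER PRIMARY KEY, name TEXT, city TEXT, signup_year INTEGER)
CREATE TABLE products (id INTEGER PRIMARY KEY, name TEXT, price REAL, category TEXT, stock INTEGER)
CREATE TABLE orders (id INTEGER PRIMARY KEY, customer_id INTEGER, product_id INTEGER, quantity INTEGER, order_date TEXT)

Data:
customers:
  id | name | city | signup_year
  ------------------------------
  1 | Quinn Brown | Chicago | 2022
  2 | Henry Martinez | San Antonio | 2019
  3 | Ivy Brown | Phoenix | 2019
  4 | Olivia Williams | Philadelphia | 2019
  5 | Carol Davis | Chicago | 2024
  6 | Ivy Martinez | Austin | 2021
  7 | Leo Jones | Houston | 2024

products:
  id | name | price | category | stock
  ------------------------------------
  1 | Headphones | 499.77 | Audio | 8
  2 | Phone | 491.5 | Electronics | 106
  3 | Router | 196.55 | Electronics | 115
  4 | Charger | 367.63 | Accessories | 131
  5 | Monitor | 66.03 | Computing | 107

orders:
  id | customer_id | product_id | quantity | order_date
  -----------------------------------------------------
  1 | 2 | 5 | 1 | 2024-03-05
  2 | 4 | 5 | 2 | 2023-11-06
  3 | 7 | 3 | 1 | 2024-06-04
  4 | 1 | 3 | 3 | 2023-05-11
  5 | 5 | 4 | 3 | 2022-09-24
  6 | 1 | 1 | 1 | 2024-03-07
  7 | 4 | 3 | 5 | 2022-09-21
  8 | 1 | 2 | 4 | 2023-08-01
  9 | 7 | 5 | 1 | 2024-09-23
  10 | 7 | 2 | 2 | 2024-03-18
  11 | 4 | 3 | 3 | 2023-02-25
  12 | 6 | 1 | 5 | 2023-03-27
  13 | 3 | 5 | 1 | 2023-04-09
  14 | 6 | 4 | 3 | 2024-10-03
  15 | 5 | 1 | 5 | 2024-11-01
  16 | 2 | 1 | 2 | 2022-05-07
SELECT c.id, p.name AS product, c.order_date, c.quantity FROM orders c JOIN products p ON c.product_id = p.id WHERE p.stock >= 132

Execution result:
(no rows)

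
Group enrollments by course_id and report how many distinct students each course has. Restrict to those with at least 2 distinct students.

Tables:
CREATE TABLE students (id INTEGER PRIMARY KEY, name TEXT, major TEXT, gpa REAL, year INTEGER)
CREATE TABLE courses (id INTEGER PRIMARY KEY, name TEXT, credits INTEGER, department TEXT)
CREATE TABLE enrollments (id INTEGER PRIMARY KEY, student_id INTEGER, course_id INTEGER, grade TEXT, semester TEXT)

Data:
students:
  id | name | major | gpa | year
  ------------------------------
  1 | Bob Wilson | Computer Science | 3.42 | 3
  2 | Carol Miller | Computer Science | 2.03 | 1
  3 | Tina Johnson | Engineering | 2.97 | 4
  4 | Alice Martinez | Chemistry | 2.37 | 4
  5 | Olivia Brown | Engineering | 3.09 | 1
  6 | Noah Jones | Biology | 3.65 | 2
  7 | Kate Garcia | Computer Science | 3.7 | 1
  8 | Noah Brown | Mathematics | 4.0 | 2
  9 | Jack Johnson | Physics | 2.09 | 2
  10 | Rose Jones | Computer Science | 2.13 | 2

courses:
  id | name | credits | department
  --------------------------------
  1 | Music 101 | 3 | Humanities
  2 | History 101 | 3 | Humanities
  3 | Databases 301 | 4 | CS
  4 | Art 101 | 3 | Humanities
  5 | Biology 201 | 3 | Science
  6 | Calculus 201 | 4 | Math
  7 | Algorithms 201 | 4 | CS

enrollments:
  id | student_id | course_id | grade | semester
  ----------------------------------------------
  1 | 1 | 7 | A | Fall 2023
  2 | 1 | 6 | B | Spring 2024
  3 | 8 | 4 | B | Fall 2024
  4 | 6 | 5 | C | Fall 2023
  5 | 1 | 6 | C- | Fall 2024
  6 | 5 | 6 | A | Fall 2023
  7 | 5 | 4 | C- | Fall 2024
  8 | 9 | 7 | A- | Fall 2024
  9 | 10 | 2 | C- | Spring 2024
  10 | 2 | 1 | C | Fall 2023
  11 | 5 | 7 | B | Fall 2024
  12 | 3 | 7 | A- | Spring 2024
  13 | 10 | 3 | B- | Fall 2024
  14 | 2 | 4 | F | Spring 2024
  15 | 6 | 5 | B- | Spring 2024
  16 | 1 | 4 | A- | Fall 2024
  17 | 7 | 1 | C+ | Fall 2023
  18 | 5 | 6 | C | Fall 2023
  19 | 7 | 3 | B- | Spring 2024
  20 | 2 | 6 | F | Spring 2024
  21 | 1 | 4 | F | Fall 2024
SELECT course_id, COUNT(DISTINCT student_id) AS distinct_student_count FROM enrollments GROUP BY course_id HAVING COUNT(DISTINCT student_id) >= 2

Execution result:
course_id | distinct_student_count
1 | 2
3 | 2
4 | 4
6 | 3
7 | 4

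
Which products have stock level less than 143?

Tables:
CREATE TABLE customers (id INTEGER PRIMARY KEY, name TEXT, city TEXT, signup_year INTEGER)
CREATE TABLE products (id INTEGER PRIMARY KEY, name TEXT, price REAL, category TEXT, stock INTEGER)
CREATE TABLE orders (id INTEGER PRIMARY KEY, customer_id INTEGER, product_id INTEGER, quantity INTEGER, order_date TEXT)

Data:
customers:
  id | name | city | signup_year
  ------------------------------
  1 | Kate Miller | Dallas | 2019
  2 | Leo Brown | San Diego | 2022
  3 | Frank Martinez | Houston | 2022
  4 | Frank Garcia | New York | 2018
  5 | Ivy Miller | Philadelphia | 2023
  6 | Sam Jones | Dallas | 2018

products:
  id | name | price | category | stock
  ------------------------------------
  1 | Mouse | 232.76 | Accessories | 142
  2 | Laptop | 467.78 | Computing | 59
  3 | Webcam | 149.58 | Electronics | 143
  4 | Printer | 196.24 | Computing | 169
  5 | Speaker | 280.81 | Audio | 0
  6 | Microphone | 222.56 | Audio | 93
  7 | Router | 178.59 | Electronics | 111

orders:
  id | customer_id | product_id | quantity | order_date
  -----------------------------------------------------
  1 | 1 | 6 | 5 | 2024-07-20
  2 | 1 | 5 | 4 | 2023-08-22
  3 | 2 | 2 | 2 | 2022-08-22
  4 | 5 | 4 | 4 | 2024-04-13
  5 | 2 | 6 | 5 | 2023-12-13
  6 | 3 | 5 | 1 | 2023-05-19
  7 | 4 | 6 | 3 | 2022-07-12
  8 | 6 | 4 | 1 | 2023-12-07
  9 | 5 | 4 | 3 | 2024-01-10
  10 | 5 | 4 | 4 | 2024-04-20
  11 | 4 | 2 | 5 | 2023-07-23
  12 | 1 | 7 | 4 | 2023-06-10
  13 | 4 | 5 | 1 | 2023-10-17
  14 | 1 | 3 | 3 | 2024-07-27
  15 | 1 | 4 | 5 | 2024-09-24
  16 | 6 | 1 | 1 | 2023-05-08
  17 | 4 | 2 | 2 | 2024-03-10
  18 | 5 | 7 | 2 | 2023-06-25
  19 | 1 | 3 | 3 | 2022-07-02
SELECT name, stock FROM products WHERE stock < 143

Execution result:
name | stock
Mouse | 142
Laptop | 59
Speaker | 0
Microphone | 93
Router | 111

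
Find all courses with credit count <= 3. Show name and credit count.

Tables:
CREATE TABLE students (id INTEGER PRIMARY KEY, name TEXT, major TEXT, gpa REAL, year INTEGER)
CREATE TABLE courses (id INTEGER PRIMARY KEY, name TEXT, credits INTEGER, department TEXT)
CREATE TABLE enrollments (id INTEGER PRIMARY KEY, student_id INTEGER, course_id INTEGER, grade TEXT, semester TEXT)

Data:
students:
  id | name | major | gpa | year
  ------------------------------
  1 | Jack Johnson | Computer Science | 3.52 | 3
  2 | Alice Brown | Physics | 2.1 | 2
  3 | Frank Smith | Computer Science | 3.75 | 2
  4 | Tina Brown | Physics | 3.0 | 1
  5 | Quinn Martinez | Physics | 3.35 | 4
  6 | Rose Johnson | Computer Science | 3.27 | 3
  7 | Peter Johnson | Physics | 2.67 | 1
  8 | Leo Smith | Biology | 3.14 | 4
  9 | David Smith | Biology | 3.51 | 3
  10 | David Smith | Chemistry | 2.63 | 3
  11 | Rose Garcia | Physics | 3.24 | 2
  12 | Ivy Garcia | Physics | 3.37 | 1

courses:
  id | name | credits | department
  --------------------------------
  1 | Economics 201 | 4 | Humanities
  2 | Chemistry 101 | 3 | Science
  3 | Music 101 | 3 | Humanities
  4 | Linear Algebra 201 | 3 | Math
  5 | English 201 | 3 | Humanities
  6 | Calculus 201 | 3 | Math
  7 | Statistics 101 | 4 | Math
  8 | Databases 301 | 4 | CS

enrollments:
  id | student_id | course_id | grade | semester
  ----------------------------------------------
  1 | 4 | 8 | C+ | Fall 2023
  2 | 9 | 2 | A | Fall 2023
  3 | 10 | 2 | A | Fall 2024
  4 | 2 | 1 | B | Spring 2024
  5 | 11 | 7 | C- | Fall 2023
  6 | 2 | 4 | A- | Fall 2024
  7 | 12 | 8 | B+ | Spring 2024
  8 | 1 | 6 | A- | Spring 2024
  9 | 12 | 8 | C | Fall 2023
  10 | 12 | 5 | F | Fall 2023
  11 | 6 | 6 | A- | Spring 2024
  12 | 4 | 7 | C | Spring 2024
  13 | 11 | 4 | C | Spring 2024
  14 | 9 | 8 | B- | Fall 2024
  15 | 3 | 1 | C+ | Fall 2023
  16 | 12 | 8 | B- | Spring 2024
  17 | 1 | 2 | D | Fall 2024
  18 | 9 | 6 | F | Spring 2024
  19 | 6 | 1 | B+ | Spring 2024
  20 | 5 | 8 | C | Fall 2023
SELECT name, credits FROM courses WHERE credits <= 3

Execution result:
name | credits
Chemistry 101 | 3
Music 101 | 3
Linear Algebra 201 | 3
English 201 | 3
Calculus 201 | 3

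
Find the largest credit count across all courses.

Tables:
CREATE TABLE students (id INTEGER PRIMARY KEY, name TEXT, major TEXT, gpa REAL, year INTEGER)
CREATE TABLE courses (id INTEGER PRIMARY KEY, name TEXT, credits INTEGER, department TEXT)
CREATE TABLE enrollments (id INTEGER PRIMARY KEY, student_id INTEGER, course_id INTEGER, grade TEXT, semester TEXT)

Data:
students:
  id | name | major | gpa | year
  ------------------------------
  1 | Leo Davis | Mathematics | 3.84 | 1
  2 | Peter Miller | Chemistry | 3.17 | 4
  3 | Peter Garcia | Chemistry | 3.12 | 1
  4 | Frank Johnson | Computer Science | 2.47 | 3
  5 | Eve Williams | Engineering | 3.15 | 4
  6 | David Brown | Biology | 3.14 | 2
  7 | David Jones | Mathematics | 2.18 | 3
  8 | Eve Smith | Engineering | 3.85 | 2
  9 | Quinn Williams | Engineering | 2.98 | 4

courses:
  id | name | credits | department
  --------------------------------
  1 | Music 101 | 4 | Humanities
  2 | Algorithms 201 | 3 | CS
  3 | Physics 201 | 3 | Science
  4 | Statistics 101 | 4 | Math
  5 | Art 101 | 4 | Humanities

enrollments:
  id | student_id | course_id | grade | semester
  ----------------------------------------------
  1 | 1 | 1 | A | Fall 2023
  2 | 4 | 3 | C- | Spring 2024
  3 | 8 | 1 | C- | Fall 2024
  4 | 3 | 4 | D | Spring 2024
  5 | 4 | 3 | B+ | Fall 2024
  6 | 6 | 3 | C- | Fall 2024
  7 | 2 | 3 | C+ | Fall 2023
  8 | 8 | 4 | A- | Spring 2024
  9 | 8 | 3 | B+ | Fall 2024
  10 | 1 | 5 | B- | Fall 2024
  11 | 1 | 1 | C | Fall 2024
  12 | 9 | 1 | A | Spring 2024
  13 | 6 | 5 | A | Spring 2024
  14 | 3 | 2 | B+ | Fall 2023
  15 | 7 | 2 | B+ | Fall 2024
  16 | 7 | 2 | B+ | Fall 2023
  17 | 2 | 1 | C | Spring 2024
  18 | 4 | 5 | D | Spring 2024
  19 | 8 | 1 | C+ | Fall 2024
SELECT MAX(credits) FROM courses

Execution result:
4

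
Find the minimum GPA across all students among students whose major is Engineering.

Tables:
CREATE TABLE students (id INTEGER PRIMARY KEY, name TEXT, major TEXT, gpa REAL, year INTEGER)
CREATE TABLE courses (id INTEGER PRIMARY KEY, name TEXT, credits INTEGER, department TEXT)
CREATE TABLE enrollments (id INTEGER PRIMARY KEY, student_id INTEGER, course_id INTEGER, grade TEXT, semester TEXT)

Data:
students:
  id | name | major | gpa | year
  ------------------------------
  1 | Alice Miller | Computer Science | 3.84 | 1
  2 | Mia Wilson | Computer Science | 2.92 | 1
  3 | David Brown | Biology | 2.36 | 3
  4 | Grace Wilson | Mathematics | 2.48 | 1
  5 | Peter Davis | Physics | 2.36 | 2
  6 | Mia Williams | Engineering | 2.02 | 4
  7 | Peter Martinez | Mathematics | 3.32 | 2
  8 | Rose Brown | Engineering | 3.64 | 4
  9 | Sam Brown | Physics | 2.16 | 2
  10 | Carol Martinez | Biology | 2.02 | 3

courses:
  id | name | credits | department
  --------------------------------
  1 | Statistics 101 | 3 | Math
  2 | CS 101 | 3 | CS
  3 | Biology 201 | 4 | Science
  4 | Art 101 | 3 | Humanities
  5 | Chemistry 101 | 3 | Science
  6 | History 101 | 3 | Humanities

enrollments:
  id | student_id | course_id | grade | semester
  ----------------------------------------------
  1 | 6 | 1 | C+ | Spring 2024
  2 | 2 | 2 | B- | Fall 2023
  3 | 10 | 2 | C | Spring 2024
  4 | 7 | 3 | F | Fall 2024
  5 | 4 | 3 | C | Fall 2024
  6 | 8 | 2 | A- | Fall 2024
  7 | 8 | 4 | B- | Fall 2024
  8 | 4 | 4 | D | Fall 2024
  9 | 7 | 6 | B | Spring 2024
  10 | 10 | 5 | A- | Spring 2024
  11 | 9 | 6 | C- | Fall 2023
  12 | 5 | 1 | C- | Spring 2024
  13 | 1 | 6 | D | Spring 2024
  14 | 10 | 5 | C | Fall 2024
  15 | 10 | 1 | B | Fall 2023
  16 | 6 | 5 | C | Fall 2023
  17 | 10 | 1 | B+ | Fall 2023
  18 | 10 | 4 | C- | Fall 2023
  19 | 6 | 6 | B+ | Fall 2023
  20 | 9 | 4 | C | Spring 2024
SELECT MIN(gpa) FROM students WHERE major = 'Engineering'

Execution result:
2.02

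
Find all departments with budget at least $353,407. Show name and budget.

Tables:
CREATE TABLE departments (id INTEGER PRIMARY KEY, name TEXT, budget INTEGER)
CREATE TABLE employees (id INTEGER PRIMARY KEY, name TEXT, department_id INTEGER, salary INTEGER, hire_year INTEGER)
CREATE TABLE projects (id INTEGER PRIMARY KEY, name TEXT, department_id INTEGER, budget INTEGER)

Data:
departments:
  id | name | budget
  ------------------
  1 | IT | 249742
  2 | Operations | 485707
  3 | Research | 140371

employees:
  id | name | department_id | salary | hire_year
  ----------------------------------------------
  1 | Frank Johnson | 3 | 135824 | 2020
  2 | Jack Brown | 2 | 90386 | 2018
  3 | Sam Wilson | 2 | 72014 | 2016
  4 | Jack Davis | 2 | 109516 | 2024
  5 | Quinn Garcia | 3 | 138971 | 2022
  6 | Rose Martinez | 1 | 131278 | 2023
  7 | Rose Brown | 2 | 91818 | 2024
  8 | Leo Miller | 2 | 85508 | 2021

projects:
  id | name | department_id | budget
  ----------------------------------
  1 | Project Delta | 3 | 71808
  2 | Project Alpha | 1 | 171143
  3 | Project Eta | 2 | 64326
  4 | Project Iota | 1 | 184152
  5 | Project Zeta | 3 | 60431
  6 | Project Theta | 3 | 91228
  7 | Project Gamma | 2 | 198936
SELECT name, budget FROM departments WHERE budget >= 353407

Execution result:
name | budget
Operations | 485707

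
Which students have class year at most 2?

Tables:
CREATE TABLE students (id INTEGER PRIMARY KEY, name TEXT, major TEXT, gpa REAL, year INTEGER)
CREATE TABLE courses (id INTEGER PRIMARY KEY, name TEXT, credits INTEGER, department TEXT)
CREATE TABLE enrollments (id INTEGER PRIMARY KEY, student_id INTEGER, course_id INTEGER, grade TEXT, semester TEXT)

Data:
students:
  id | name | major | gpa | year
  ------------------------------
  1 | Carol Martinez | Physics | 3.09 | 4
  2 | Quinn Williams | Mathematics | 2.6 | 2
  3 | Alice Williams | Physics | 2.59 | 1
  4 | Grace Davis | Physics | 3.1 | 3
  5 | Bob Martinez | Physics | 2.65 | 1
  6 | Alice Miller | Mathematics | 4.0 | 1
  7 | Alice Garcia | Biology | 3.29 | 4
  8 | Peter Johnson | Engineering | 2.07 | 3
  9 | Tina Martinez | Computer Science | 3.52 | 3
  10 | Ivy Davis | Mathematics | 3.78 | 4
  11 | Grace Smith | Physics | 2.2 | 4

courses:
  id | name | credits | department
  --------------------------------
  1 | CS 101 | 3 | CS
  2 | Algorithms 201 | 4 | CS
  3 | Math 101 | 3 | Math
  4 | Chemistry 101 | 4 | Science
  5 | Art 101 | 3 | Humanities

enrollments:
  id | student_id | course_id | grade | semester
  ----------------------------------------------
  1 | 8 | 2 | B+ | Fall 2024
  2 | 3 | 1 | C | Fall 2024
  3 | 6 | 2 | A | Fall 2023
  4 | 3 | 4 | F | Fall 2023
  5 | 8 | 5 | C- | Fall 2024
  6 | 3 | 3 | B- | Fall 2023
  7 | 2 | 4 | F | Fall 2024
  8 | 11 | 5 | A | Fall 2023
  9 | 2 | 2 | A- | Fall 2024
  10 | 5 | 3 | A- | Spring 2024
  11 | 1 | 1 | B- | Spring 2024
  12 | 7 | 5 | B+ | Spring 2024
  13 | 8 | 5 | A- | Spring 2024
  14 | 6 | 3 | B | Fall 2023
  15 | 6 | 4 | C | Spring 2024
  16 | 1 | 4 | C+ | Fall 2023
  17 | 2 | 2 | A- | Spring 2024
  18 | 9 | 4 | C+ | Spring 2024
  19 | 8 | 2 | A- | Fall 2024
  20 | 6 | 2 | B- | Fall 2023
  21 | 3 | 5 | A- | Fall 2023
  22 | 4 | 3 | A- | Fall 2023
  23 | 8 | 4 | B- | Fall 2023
SELECT name, year FROM students WHERE year <= 2

Execution result:
name | year
Quinn Williams | 2
Alice Williams | 1
Bob Martinez | 1
Alice Miller | 1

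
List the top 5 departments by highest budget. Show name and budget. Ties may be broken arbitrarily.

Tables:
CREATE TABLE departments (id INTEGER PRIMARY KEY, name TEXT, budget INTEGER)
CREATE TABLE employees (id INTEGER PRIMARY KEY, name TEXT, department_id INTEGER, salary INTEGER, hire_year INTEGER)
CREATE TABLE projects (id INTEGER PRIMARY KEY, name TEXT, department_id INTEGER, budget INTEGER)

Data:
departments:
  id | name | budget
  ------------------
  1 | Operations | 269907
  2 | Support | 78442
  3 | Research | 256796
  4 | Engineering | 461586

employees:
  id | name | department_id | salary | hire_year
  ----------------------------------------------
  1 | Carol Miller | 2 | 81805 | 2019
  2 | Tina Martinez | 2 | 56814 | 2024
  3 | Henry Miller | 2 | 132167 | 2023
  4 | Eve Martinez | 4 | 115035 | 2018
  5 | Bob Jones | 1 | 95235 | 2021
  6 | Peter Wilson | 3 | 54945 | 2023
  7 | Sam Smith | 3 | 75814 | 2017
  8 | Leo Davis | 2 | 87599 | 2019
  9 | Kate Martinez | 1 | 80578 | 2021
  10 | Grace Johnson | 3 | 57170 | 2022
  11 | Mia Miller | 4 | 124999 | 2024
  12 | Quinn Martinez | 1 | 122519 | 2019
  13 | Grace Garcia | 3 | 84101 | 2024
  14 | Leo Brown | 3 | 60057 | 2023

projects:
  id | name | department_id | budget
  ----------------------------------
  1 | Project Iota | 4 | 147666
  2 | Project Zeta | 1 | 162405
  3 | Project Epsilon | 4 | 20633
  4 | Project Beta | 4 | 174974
SELECT name, budget FROM departments ORDER BY budget DESC LIMIT 5

Execution result:
name | budget
Engineering | 461586
Operations | 269907
Research | 256796
Support | 78442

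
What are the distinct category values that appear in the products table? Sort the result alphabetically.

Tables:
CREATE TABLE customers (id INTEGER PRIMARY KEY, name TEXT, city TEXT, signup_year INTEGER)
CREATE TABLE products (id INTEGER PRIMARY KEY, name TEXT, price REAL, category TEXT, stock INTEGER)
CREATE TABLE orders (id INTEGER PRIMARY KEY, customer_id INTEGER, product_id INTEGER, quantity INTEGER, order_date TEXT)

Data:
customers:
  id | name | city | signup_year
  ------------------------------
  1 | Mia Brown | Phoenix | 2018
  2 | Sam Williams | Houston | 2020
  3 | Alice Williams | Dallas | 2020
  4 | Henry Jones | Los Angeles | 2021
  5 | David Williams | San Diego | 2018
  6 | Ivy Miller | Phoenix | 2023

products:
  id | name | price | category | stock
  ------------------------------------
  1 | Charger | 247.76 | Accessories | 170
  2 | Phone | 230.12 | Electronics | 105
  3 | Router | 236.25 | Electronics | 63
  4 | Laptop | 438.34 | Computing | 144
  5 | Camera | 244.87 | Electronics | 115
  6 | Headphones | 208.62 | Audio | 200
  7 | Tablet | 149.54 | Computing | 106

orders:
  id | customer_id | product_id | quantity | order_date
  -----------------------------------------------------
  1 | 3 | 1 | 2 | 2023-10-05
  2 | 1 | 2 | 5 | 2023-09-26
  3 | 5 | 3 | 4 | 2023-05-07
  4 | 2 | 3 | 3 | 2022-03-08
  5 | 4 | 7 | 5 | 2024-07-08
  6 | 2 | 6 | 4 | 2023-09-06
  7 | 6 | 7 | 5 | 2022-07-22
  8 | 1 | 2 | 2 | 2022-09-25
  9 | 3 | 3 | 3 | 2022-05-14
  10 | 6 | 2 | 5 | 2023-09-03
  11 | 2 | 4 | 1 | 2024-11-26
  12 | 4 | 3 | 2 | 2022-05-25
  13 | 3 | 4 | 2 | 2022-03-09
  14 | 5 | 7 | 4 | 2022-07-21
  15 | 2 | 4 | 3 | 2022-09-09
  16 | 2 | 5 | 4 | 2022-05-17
SELECT DISTINCT category FROM products ORDER BY category

Execution result:
category
Accessories
Audio
Computing
Electronics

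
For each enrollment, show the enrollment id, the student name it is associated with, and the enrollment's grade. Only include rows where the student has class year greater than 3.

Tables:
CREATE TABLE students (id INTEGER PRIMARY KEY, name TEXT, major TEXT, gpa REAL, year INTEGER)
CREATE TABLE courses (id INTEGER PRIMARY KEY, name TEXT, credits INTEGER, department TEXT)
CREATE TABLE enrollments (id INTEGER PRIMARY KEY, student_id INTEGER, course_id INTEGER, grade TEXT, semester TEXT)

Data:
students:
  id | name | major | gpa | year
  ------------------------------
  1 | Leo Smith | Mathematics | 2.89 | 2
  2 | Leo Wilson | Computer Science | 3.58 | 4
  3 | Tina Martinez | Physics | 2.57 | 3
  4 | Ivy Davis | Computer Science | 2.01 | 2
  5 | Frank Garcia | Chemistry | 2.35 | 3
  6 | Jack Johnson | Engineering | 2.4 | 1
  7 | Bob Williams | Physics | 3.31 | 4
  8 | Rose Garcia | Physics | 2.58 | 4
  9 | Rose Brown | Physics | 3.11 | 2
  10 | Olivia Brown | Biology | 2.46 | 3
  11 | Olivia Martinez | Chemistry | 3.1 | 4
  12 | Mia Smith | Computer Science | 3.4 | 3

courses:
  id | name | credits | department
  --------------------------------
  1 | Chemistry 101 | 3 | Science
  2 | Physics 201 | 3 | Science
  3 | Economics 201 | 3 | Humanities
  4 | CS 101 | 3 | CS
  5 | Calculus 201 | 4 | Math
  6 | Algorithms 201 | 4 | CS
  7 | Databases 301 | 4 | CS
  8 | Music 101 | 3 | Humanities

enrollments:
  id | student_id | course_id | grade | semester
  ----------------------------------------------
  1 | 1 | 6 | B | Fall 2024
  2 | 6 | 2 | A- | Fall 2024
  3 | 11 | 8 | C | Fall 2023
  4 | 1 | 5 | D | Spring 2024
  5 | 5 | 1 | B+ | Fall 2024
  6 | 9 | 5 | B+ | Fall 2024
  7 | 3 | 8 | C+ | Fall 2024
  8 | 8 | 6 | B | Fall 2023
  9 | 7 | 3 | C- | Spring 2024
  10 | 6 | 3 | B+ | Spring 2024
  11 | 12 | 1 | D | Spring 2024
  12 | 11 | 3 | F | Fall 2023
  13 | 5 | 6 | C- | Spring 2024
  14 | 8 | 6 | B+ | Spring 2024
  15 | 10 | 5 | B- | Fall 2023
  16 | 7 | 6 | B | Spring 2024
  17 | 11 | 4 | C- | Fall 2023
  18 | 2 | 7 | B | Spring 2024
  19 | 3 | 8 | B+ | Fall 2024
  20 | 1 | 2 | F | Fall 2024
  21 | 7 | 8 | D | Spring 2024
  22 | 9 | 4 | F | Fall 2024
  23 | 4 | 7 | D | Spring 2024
SELECT c.id, p.name AS student, c.grade FROM enrollments c JOIN students p ON c.student_id = p.id WHERE p.year > 3

Execution result:
id | student | grade
3 | Olivia Martinez | C
8 | Rose Garcia | B
9 | Bob Williams | C-
12 | Olivia Martinez | F
14 | Rose Garcia | B+
16 | Bob Williams | B
17 | Olivia Martinez | C-
18 | Leo Wilson | B
21 | Bob Williams | D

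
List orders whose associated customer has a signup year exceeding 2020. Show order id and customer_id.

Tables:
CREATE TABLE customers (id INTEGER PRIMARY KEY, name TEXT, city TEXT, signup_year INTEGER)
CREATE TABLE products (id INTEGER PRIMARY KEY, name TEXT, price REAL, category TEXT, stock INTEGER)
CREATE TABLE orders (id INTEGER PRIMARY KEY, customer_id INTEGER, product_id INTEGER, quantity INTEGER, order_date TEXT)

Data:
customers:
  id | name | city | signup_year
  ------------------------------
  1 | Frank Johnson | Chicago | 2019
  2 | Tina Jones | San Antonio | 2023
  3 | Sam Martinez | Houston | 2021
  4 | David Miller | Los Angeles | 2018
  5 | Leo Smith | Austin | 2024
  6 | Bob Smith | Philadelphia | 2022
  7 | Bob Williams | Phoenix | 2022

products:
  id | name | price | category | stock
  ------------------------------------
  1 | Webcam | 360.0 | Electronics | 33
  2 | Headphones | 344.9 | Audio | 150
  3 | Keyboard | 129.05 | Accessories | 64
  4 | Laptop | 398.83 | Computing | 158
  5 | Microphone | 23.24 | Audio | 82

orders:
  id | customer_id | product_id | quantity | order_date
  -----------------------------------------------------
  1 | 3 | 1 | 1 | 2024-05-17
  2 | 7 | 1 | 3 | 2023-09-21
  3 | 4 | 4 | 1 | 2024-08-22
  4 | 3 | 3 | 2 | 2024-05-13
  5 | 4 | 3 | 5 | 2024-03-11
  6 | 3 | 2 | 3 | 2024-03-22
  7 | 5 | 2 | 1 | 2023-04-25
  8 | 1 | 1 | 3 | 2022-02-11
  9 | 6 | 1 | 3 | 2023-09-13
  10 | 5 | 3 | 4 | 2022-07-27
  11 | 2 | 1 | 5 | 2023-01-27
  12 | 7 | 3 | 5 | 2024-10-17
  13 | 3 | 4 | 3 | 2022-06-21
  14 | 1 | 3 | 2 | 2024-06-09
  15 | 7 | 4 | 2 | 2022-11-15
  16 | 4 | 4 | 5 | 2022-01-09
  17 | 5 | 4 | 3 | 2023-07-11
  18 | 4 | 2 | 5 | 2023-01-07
SELECT id, customer_id FROM orders WHERE customer_id IN (SELECT id FROM customers WHERE signup_year > 2020)

Execution result:
id | customer_id
1 | 3
2 | 7
4 | 3
6 | 3
7 | 5
9 | 6
10 | 5
11 | 2
12 | 7
13 | 3
15 | 7
17 | 5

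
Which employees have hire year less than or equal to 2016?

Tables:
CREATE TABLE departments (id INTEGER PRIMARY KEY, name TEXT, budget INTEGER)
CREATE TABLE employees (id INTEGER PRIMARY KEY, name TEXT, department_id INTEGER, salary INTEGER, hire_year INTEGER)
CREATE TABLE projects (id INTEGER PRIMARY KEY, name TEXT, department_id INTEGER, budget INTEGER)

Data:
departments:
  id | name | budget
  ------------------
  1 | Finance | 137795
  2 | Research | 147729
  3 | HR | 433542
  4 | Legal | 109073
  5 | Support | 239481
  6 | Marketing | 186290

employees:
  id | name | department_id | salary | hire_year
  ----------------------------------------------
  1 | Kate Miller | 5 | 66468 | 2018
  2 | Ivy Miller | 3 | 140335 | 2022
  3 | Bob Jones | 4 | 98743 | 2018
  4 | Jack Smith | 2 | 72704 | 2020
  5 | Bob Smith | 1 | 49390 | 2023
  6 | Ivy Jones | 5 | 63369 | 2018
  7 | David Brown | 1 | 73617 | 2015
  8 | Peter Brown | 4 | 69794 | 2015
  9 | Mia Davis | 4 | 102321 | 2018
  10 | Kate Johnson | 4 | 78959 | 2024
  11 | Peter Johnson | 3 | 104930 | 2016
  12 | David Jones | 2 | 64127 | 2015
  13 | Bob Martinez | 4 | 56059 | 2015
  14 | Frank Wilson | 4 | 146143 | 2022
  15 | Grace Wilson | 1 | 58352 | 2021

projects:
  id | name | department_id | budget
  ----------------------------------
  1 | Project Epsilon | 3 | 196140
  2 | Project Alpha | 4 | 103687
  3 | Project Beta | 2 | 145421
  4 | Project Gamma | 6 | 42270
SELECT name, hire_year FROM employees WHERE hire_year <= 2016

Execution result:
name | hire_year
David Brown | 2015
Peter Brown | 2015
Peter Johnson | 2016
David Jones | 2015
Bob Martinez | 2015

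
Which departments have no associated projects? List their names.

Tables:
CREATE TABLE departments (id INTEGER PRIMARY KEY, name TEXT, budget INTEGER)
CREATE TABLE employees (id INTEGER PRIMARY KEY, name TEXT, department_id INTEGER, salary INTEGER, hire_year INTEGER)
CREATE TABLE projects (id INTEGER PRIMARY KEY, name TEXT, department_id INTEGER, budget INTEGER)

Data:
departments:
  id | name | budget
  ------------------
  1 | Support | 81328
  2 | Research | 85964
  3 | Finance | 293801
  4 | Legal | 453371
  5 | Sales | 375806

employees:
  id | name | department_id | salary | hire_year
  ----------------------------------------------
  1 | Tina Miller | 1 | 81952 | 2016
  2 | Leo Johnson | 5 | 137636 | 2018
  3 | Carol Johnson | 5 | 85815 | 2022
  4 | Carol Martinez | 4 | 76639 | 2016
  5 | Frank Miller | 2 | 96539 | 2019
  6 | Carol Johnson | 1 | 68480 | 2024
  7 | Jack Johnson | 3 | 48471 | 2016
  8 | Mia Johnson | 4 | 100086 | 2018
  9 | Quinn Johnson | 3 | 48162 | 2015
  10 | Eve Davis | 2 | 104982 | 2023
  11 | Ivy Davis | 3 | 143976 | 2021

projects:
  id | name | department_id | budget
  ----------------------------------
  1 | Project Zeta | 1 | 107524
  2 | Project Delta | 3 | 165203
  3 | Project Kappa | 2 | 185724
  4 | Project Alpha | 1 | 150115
SELECT p.name FROM departments p LEFT JOIN projects c ON c.department_id = p.id WHERE c.id IS NULL

Execution result:
name
Legal
Sales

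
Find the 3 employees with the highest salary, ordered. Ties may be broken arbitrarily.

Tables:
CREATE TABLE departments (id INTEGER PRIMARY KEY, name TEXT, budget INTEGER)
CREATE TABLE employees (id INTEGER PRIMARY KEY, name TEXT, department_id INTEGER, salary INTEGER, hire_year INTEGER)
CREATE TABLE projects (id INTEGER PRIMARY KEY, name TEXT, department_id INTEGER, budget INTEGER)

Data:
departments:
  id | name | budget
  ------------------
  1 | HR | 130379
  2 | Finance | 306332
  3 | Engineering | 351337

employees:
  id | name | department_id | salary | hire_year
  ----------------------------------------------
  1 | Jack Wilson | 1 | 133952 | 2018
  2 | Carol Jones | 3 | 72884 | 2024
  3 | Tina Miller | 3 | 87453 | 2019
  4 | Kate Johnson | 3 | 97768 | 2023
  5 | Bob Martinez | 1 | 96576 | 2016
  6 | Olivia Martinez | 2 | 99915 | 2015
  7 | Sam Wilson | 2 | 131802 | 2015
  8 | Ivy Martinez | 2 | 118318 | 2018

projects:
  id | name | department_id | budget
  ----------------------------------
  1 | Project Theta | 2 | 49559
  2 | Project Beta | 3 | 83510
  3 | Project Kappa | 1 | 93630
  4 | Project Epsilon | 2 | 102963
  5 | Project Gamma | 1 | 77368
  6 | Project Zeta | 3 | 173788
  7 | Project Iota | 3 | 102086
SELECT name, salary FROM employees ORDER BY salary DESC LIMIT 3

Execution result:
name | salary
Jack Wilson | 133952
Sam Wilson | 131802
Ivy Martinez | 118318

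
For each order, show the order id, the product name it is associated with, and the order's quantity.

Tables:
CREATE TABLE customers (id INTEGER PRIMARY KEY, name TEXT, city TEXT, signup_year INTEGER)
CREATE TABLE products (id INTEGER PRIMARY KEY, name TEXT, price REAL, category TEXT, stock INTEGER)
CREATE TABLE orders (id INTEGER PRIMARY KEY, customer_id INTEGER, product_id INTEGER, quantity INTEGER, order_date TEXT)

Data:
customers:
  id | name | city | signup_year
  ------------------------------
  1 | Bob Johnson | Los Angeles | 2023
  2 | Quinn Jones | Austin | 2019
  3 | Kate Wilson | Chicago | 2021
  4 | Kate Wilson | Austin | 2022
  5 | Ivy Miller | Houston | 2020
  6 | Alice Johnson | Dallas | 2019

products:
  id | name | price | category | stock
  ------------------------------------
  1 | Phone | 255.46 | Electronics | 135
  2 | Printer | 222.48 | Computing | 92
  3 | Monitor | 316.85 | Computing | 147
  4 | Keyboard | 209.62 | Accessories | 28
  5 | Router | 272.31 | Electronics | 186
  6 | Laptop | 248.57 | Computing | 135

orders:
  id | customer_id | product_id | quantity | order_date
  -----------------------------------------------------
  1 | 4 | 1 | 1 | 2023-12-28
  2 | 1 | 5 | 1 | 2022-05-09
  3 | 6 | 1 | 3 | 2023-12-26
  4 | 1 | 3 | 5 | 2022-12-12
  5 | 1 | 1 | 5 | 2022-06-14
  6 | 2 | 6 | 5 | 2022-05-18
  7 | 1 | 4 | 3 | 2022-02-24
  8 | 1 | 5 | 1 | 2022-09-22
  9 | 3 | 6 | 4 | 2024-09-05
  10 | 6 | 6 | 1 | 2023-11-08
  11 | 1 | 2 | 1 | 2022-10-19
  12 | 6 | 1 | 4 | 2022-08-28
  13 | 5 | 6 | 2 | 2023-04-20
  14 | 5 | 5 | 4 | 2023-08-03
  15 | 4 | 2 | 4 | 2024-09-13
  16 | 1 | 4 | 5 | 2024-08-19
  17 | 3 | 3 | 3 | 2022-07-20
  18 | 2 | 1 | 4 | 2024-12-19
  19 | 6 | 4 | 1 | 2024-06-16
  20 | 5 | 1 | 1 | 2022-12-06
SELECT c.id, p.name AS product, c.quantity FROM orders c JOIN products p ON c.product_id = p.id

Execution result:
id | product | quantity
1 | Phone | 1
2 | Router | 1
3 | Phone | 3
4 | Monitor | 5
5 | Phone | 5
6 | Laptop | 5
7 | Keyboard | 3
8 | Router | 1
9 | Laptop | 4
10 | Laptop | 1
11 | Printer | 1
12 | Phone | 4
13 | Laptop | 2
14 | Router | 4
15 | Printer | 4
16 | Keyboard | 5
17 | Monitor | 3
18 | Phone | 4
19 | Keyboard | 1
20 | Phone | 1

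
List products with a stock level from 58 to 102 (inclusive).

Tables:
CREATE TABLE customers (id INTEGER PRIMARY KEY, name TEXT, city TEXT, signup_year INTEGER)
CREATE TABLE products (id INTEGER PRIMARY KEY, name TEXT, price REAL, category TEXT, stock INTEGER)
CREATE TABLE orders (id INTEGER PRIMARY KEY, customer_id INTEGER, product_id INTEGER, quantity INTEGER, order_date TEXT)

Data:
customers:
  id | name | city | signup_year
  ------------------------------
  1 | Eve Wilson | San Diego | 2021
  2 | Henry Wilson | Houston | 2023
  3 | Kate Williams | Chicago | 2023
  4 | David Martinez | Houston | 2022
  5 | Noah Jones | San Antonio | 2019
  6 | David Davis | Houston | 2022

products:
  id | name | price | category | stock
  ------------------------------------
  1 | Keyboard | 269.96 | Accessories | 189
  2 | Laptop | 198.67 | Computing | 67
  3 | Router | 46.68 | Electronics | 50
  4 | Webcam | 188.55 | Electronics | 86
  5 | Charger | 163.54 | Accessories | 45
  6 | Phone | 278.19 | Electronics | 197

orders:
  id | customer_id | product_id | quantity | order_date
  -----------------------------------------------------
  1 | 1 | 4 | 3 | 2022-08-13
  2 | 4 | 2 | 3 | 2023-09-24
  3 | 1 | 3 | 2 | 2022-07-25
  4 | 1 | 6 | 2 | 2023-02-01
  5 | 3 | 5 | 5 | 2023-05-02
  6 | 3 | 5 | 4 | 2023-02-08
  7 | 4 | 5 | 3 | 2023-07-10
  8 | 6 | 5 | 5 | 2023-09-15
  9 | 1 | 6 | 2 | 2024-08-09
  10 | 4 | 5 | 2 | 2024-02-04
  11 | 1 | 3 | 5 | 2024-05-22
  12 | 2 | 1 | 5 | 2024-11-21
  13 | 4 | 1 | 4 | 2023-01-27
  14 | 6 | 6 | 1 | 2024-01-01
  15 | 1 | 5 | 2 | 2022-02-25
SELECT name, stock FROM products WHERE stock BETWEEN 58 AND 102

Execution result:
name | stock
Laptop | 67
Webcam | 86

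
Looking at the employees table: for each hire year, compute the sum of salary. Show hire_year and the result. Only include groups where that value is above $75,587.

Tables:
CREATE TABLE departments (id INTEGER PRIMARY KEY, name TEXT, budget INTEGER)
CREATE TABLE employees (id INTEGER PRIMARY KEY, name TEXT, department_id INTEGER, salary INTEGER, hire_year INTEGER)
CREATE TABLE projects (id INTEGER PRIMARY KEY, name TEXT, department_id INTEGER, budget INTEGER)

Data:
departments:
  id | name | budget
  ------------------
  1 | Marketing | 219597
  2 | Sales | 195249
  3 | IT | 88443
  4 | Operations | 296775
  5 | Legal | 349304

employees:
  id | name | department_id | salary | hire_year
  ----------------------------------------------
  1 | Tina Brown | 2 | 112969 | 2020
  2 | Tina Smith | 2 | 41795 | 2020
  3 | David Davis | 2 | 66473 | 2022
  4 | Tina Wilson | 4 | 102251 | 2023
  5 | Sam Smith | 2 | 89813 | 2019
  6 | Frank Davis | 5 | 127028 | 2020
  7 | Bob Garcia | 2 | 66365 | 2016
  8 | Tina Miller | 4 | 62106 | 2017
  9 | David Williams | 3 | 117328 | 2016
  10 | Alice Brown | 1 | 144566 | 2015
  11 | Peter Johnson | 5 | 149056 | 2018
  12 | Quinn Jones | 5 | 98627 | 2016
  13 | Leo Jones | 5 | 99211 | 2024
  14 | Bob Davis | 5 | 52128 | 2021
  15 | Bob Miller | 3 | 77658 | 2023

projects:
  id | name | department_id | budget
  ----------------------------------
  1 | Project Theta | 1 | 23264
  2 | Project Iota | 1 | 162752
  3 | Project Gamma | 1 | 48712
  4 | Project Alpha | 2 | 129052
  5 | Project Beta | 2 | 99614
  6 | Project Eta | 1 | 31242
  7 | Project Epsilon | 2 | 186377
SELECT hire_year, SUM(salary) AS sum_salary FROM employees GROUP BY hire_year HAVING SUM(salary) > 75587

Execution result:
hire_year | sum_salary
2015 | 144566
2016 | 282320
2018 | 149056
2019 | 89813
2020 | 281792
2023 | 179909
2024 | 99211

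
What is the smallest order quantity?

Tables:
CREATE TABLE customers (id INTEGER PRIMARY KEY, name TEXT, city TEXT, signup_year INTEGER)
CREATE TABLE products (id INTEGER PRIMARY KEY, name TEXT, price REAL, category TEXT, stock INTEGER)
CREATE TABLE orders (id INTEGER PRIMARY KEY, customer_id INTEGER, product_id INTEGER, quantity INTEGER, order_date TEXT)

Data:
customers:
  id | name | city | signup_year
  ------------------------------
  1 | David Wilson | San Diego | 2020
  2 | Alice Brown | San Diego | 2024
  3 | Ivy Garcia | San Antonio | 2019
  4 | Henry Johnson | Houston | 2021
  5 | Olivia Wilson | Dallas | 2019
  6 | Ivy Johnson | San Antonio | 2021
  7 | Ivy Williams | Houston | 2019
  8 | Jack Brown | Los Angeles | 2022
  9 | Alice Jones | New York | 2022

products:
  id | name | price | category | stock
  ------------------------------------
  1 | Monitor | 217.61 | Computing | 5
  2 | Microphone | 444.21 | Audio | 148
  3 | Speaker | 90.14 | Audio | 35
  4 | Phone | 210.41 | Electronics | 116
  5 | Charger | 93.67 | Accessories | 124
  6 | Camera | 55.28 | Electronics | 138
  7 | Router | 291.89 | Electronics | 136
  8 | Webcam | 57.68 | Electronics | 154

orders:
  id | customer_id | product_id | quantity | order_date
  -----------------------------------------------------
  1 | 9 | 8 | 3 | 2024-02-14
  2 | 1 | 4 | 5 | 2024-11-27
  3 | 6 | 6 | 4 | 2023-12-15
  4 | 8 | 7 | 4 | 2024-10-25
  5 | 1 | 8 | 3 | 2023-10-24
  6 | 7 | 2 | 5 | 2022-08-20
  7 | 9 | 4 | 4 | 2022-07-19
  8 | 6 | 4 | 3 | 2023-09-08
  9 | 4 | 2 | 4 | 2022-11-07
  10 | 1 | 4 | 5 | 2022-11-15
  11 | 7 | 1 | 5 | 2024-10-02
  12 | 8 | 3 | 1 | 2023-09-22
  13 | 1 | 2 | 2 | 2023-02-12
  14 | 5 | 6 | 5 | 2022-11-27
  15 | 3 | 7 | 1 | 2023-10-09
SELECT MIN(quantity) FROM orders

Execution result:
1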